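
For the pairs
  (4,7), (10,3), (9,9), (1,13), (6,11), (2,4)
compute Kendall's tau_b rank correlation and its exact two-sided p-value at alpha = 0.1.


Step 1: Enumerate the 15 unordered pairs (i,j) with i<j and classify each by sign(x_j-x_i) * sign(y_j-y_i).
  (1,2):dx=+6,dy=-4->D; (1,3):dx=+5,dy=+2->C; (1,4):dx=-3,dy=+6->D; (1,5):dx=+2,dy=+4->C
  (1,6):dx=-2,dy=-3->C; (2,3):dx=-1,dy=+6->D; (2,4):dx=-9,dy=+10->D; (2,5):dx=-4,dy=+8->D
  (2,6):dx=-8,dy=+1->D; (3,4):dx=-8,dy=+4->D; (3,5):dx=-3,dy=+2->D; (3,6):dx=-7,dy=-5->C
  (4,5):dx=+5,dy=-2->D; (4,6):dx=+1,dy=-9->D; (5,6):dx=-4,dy=-7->C
Step 2: C = 5, D = 10, total pairs = 15.
Step 3: tau = (C - D)/(n(n-1)/2) = (5 - 10)/15 = -0.333333.
Step 4: Exact two-sided p-value (enumerate n! = 720 permutations of y under H0): p = 0.469444.
Step 5: alpha = 0.1. fail to reject H0.

tau_b = -0.3333 (C=5, D=10), p = 0.469444, fail to reject H0.


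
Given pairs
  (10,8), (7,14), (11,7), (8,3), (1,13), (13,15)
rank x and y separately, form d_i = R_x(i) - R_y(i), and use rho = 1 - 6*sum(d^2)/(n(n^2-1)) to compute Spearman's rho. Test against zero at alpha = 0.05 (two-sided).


Step 1: Rank x and y separately (midranks; no ties here).
rank(x): 10->4, 7->2, 11->5, 8->3, 1->1, 13->6
rank(y): 8->3, 14->5, 7->2, 3->1, 13->4, 15->6
Step 2: d_i = R_x(i) - R_y(i); compute d_i^2.
  (4-3)^2=1, (2-5)^2=9, (5-2)^2=9, (3-1)^2=4, (1-4)^2=9, (6-6)^2=0
sum(d^2) = 32.
Step 3: rho = 1 - 6*32 / (6*(6^2 - 1)) = 1 - 192/210 = 0.085714.
Step 4: Under H0, t = rho * sqrt((n-2)/(1-rho^2)) = 0.1721 ~ t(4).
Step 5: Two-sided p-value from the t-distribution with 4 df = 0.871743.
Step 6: alpha = 0.05. fail to reject H0.

rho = 0.0857, p = 0.871743, fail to reject H0 at alpha = 0.05.


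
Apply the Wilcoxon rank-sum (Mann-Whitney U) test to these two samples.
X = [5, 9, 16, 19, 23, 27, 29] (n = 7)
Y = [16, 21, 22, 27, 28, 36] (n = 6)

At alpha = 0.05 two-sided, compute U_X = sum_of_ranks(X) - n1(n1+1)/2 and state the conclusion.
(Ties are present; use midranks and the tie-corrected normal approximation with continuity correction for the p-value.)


Step 1: Combine and sort all 13 observations; assign midranks.
sorted (value, group): (5,X), (9,X), (16,X), (16,Y), (19,X), (21,Y), (22,Y), (23,X), (27,X), (27,Y), (28,Y), (29,X), (36,Y)
ranks: 5->1, 9->2, 16->3.5, 16->3.5, 19->5, 21->6, 22->7, 23->8, 27->9.5, 27->9.5, 28->11, 29->12, 36->13
Step 2: Rank sum for X: R1 = 1 + 2 + 3.5 + 5 + 8 + 9.5 + 12 = 41.
Step 3: U_X = R1 - n1(n1+1)/2 = 41 - 7*8/2 = 41 - 28 = 13.
       U_Y = n1*n2 - U_X = 42 - 13 = 29.
Step 4: Ties are present, so use the tie-corrected normal approximation (with continuity correction) for the p-value.
Step 5: p-value = 0.282651; compare to alpha = 0.05. fail to reject H0.

U_X = 13, p = 0.282651, fail to reject H0 at alpha = 0.05.


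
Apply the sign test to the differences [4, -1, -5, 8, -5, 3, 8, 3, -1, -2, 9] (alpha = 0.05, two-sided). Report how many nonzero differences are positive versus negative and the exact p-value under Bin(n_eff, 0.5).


Step 1: Discard zero differences. Original n = 11; n_eff = number of nonzero differences = 11.
Nonzero differences (with sign): +4, -1, -5, +8, -5, +3, +8, +3, -1, -2, +9
Step 2: Count signs: positive = 6, negative = 5.
Step 3: Under H0: P(positive) = 0.5, so the number of positives S ~ Bin(11, 0.5).
Step 4: Two-sided exact p-value = sum of Bin(11,0.5) probabilities at or below the observed probability = 1.000000.
Step 5: alpha = 0.05. fail to reject H0.

n_eff = 11, pos = 6, neg = 5, p = 1.000000, fail to reject H0.


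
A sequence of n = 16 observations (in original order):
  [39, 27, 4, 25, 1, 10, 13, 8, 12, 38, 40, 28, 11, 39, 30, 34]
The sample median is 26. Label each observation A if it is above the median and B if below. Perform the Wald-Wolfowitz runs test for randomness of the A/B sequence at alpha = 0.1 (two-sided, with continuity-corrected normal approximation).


Step 1: Compute median = 26; label A = above, B = below.
Labels in order: AABBBBBBBAAABAAA  (n_A = 8, n_B = 8)
Step 2: Count runs R = 5.
Step 3: Under H0 (random ordering), E[R] = 2*n_A*n_B/(n_A+n_B) + 1 = 2*8*8/16 + 1 = 9.0000.
        Var[R] = 2*n_A*n_B*(2*n_A*n_B - n_A - n_B) / ((n_A+n_B)^2 * (n_A+n_B-1)) = 14336/3840 = 3.7333.
        SD[R] = 1.9322.
Step 4: Continuity-corrected z = (R + 0.5 - E[R]) / SD[R] = (5 + 0.5 - 9.0000) / 1.9322 = -1.8114.
Step 5: Two-sided p-value via normal approximation = 2*(1 - Phi(|z|)) = 0.070076.
Step 6: alpha = 0.1. reject H0.

R = 5, z = -1.8114, p = 0.070076, reject H0.


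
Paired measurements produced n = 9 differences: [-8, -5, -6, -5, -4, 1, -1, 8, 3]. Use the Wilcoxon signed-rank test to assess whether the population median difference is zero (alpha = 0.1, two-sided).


Step 1: Drop any zero differences (none here) and take |d_i|.
|d| = [8, 5, 6, 5, 4, 1, 1, 8, 3]
Step 2: Midrank |d_i| (ties get averaged ranks).
ranks: |8|->8.5, |5|->5.5, |6|->7, |5|->5.5, |4|->4, |1|->1.5, |1|->1.5, |8|->8.5, |3|->3
Step 3: Attach original signs; sum ranks with positive sign and with negative sign.
W+ = 1.5 + 8.5 + 3 = 13
W- = 8.5 + 5.5 + 7 + 5.5 + 4 + 1.5 = 32
(Check: W+ + W- = 45 should equal n(n+1)/2 = 45.)
Step 4: Test statistic W = min(W+, W-) = 13.
Step 5: Ties in |d|, so use the tie-corrected normal approximation.
        E[W] = n(n+1)/4 = 9*10/4 = 22.5.
        Tie groups: |d|=1 (t=2), |d|=5 (t=2), |d|=8 (t=2); sum(t^3 - t) = 18.
        Var[W] = n(n+1)(2n+1)/24 - sum(t^3-t)/48 = 1710/24 - 18/48 = 70.875.
        z = (W - E[W]) / sqrt(Var[W]) = (13 - 22.5) / 8.4187 = -1.1284.
        Two-sided p = 2*Phi(z) = 0.259136.
Step 6: alpha = 0.1. fail to reject H0.

W+ = 13, W- = 32, W = min = 13, p = 0.259136, fail to reject H0.


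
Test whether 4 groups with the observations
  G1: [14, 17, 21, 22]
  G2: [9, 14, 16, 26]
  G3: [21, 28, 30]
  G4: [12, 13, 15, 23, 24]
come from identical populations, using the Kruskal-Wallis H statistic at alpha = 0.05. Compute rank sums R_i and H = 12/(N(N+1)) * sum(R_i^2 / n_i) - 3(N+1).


Step 1: Combine all N = 16 observations and assign midranks.
sorted (value, group, rank): (9,G2,1), (12,G4,2), (13,G4,3), (14,G1,4.5), (14,G2,4.5), (15,G4,6), (16,G2,7), (17,G1,8), (21,G1,9.5), (21,G3,9.5), (22,G1,11), (23,G4,12), (24,G4,13), (26,G2,14), (28,G3,15), (30,G3,16)
Step 2: Sum ranks within each group.
R_1 = 33 (n_1 = 4)
R_2 = 26.5 (n_2 = 4)
R_3 = 40.5 (n_3 = 3)
R_4 = 36 (n_4 = 5)
Step 3: H = 12/(N(N+1)) * sum(R_i^2/n_i) - 3(N+1)
     = 12/(16*17) * (33^2/4 + 26.5^2/4 + 40.5^2/3 + 36^2/5) - 3*17
     = 0.044118 * 1253.76 - 51
     = 4.313051.
Step 4: Ties present; correction factor C = 1 - 12/(16^3 - 16) = 0.997059. Corrected H = 4.313051 / 0.997059 = 4.325774.
Step 5: Under H0, H ~ chi^2(3); p-value = 0.228367.
Step 6: alpha = 0.05. fail to reject H0.

H = 4.3258, df = 3, p = 0.228367, fail to reject H0.


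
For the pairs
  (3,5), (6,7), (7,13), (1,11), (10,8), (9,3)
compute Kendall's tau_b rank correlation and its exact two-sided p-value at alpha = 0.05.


Step 1: Enumerate the 15 unordered pairs (i,j) with i<j and classify each by sign(x_j-x_i) * sign(y_j-y_i).
  (1,2):dx=+3,dy=+2->C; (1,3):dx=+4,dy=+8->C; (1,4):dx=-2,dy=+6->D; (1,5):dx=+7,dy=+3->C
  (1,6):dx=+6,dy=-2->D; (2,3):dx=+1,dy=+6->C; (2,4):dx=-5,dy=+4->D; (2,5):dx=+4,dy=+1->C
  (2,6):dx=+3,dy=-4->D; (3,4):dx=-6,dy=-2->C; (3,5):dx=+3,dy=-5->D; (3,6):dx=+2,dy=-10->D
  (4,5):dx=+9,dy=-3->D; (4,6):dx=+8,dy=-8->D; (5,6):dx=-1,dy=-5->C
Step 2: C = 7, D = 8, total pairs = 15.
Step 3: tau = (C - D)/(n(n-1)/2) = (7 - 8)/15 = -0.066667.
Step 4: Exact two-sided p-value (enumerate n! = 720 permutations of y under H0): p = 1.000000.
Step 5: alpha = 0.05. fail to reject H0.

tau_b = -0.0667 (C=7, D=8), p = 1.000000, fail to reject H0.


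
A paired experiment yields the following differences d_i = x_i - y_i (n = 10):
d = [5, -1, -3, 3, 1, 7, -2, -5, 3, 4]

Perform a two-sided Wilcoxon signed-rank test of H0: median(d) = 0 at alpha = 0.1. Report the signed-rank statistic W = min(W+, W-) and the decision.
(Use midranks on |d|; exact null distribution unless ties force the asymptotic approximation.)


Step 1: Drop any zero differences (none here) and take |d_i|.
|d| = [5, 1, 3, 3, 1, 7, 2, 5, 3, 4]
Step 2: Midrank |d_i| (ties get averaged ranks).
ranks: |5|->8.5, |1|->1.5, |3|->5, |3|->5, |1|->1.5, |7|->10, |2|->3, |5|->8.5, |3|->5, |4|->7
Step 3: Attach original signs; sum ranks with positive sign and with negative sign.
W+ = 8.5 + 5 + 1.5 + 10 + 5 + 7 = 37
W- = 1.5 + 5 + 3 + 8.5 = 18
(Check: W+ + W- = 55 should equal n(n+1)/2 = 55.)
Step 4: Test statistic W = min(W+, W-) = 18.
Step 5: Ties in |d|, so use the tie-corrected normal approximation.
        E[W] = n(n+1)/4 = 10*11/4 = 27.5.
        Tie groups: |d|=1 (t=2), |d|=3 (t=3), |d|=5 (t=2); sum(t^3 - t) = 36.
        Var[W] = n(n+1)(2n+1)/24 - sum(t^3-t)/48 = 2310/24 - 36/48 = 95.5.
        z = (W - E[W]) / sqrt(Var[W]) = (18 - 27.5) / 9.7724 = -0.9721.
        Two-sided p = 2*Phi(z) = 0.330989.
Step 6: alpha = 0.1. fail to reject H0.

W+ = 37, W- = 18, W = min = 18, p = 0.330989, fail to reject H0.


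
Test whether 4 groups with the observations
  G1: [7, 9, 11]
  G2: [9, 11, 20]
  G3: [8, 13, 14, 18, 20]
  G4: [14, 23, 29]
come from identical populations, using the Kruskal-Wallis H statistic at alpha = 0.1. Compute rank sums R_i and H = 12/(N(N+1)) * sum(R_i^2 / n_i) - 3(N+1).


Step 1: Combine all N = 14 observations and assign midranks.
sorted (value, group, rank): (7,G1,1), (8,G3,2), (9,G1,3.5), (9,G2,3.5), (11,G1,5.5), (11,G2,5.5), (13,G3,7), (14,G3,8.5), (14,G4,8.5), (18,G3,10), (20,G2,11.5), (20,G3,11.5), (23,G4,13), (29,G4,14)
Step 2: Sum ranks within each group.
R_1 = 10 (n_1 = 3)
R_2 = 20.5 (n_2 = 3)
R_3 = 39 (n_3 = 5)
R_4 = 35.5 (n_4 = 3)
Step 3: H = 12/(N(N+1)) * sum(R_i^2/n_i) - 3(N+1)
     = 12/(14*15) * (10^2/3 + 20.5^2/3 + 39^2/5 + 35.5^2/3) - 3*15
     = 0.057143 * 897.7 - 45
     = 6.297143.
Step 4: Ties present; correction factor C = 1 - 24/(14^3 - 14) = 0.991209. Corrected H = 6.297143 / 0.991209 = 6.352993.
Step 5: Under H0, H ~ chi^2(3); p-value = 0.095644.
Step 6: alpha = 0.1. reject H0.

H = 6.3530, df = 3, p = 0.095644, reject H0.


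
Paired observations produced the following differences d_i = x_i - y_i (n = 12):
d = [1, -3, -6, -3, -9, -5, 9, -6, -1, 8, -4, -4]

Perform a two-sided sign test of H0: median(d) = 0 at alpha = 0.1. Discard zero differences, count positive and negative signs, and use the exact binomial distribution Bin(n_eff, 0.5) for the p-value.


Step 1: Discard zero differences. Original n = 12; n_eff = number of nonzero differences = 12.
Nonzero differences (with sign): +1, -3, -6, -3, -9, -5, +9, -6, -1, +8, -4, -4
Step 2: Count signs: positive = 3, negative = 9.
Step 3: Under H0: P(positive) = 0.5, so the number of positives S ~ Bin(12, 0.5).
Step 4: Two-sided exact p-value = sum of Bin(12,0.5) probabilities at or below the observed probability = 0.145996.
Step 5: alpha = 0.1. fail to reject H0.

n_eff = 12, pos = 3, neg = 9, p = 0.145996, fail to reject H0.


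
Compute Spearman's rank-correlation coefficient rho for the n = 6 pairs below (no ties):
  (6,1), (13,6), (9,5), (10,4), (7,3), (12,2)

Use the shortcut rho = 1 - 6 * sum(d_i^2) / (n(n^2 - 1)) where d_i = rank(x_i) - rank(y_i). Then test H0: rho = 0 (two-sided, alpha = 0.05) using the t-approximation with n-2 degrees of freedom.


Step 1: Rank x and y separately (midranks; no ties here).
rank(x): 6->1, 13->6, 9->3, 10->4, 7->2, 12->5
rank(y): 1->1, 6->6, 5->5, 4->4, 3->3, 2->2
Step 2: d_i = R_x(i) - R_y(i); compute d_i^2.
  (1-1)^2=0, (6-6)^2=0, (3-5)^2=4, (4-4)^2=0, (2-3)^2=1, (5-2)^2=9
sum(d^2) = 14.
Step 3: rho = 1 - 6*14 / (6*(6^2 - 1)) = 1 - 84/210 = 0.600000.
Step 4: Under H0, t = rho * sqrt((n-2)/(1-rho^2)) = 1.5000 ~ t(4).
Step 5: Two-sided p-value from the t-distribution with 4 df = 0.208000.
Step 6: alpha = 0.05. fail to reject H0.

rho = 0.6000, p = 0.208000, fail to reject H0 at alpha = 0.05.


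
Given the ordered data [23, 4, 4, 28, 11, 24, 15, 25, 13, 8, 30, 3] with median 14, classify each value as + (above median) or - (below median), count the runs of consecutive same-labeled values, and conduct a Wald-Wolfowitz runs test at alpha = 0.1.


Step 1: Compute median = 14; label A = above, B = below.
Labels in order: ABBABAAABBAB  (n_A = 6, n_B = 6)
Step 2: Count runs R = 8.
Step 3: Under H0 (random ordering), E[R] = 2*n_A*n_B/(n_A+n_B) + 1 = 2*6*6/12 + 1 = 7.0000.
        Var[R] = 2*n_A*n_B*(2*n_A*n_B - n_A - n_B) / ((n_A+n_B)^2 * (n_A+n_B-1)) = 4320/1584 = 2.7273.
        SD[R] = 1.6514.
Step 4: Continuity-corrected z = (R - 0.5 - E[R]) / SD[R] = (8 - 0.5 - 7.0000) / 1.6514 = 0.3028.
Step 5: Two-sided p-value via normal approximation = 2*(1 - Phi(|z|)) = 0.762069.
Step 6: alpha = 0.1. fail to reject H0.

R = 8, z = 0.3028, p = 0.762069, fail to reject H0.


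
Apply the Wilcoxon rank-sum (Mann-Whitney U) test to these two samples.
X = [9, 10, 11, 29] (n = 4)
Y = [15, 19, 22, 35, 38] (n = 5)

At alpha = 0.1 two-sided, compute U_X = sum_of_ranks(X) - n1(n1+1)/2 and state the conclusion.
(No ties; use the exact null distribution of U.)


Step 1: Combine and sort all 9 observations; assign midranks.
sorted (value, group): (9,X), (10,X), (11,X), (15,Y), (19,Y), (22,Y), (29,X), (35,Y), (38,Y)
ranks: 9->1, 10->2, 11->3, 15->4, 19->5, 22->6, 29->7, 35->8, 38->9
Step 2: Rank sum for X: R1 = 1 + 2 + 3 + 7 = 13.
Step 3: U_X = R1 - n1(n1+1)/2 = 13 - 4*5/2 = 13 - 10 = 3.
       U_Y = n1*n2 - U_X = 20 - 3 = 17.
Step 4: No ties, so the exact null distribution of U (based on enumerating the C(9,4) = 126 equally likely rank assignments) gives the two-sided p-value.
Step 5: p-value = 0.111111; compare to alpha = 0.1. fail to reject H0.

U_X = 3, p = 0.111111, fail to reject H0 at alpha = 0.1.


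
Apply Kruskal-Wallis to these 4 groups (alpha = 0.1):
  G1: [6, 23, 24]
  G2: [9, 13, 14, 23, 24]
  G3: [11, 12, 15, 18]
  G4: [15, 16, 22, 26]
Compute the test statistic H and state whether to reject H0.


Step 1: Combine all N = 16 observations and assign midranks.
sorted (value, group, rank): (6,G1,1), (9,G2,2), (11,G3,3), (12,G3,4), (13,G2,5), (14,G2,6), (15,G3,7.5), (15,G4,7.5), (16,G4,9), (18,G3,10), (22,G4,11), (23,G1,12.5), (23,G2,12.5), (24,G1,14.5), (24,G2,14.5), (26,G4,16)
Step 2: Sum ranks within each group.
R_1 = 28 (n_1 = 3)
R_2 = 40 (n_2 = 5)
R_3 = 24.5 (n_3 = 4)
R_4 = 43.5 (n_4 = 4)
Step 3: H = 12/(N(N+1)) * sum(R_i^2/n_i) - 3(N+1)
     = 12/(16*17) * (28^2/3 + 40^2/5 + 24.5^2/4 + 43.5^2/4) - 3*17
     = 0.044118 * 1204.46 - 51
     = 2.137868.
Step 4: Ties present; correction factor C = 1 - 18/(16^3 - 16) = 0.995588. Corrected H = 2.137868 / 0.995588 = 2.147341.
Step 5: Under H0, H ~ chi^2(3); p-value = 0.542395.
Step 6: alpha = 0.1. fail to reject H0.

H = 2.1473, df = 3, p = 0.542395, fail to reject H0.


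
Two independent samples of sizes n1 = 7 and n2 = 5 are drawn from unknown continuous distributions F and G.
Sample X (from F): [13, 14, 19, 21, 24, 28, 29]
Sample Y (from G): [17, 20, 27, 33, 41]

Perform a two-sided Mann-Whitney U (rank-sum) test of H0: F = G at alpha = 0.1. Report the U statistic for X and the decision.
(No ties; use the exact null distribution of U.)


Step 1: Combine and sort all 12 observations; assign midranks.
sorted (value, group): (13,X), (14,X), (17,Y), (19,X), (20,Y), (21,X), (24,X), (27,Y), (28,X), (29,X), (33,Y), (41,Y)
ranks: 13->1, 14->2, 17->3, 19->4, 20->5, 21->6, 24->7, 27->8, 28->9, 29->10, 33->11, 41->12
Step 2: Rank sum for X: R1 = 1 + 2 + 4 + 6 + 7 + 9 + 10 = 39.
Step 3: U_X = R1 - n1(n1+1)/2 = 39 - 7*8/2 = 39 - 28 = 11.
       U_Y = n1*n2 - U_X = 35 - 11 = 24.
Step 4: No ties, so the exact null distribution of U (based on enumerating the C(12,7) = 792 equally likely rank assignments) gives the two-sided p-value.
Step 5: p-value = 0.343434; compare to alpha = 0.1. fail to reject H0.

U_X = 11, p = 0.343434, fail to reject H0 at alpha = 0.1.


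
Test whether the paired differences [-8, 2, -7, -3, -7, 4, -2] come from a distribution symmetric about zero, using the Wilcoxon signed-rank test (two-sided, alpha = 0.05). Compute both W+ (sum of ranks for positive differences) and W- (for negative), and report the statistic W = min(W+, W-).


Step 1: Drop any zero differences (none here) and take |d_i|.
|d| = [8, 2, 7, 3, 7, 4, 2]
Step 2: Midrank |d_i| (ties get averaged ranks).
ranks: |8|->7, |2|->1.5, |7|->5.5, |3|->3, |7|->5.5, |4|->4, |2|->1.5
Step 3: Attach original signs; sum ranks with positive sign and with negative sign.
W+ = 1.5 + 4 = 5.5
W- = 7 + 5.5 + 3 + 5.5 + 1.5 = 22.5
(Check: W+ + W- = 28 should equal n(n+1)/2 = 28.)
Step 4: Test statistic W = min(W+, W-) = 5.5.
Step 5: Ties in |d|, so use the tie-corrected normal approximation.
        E[W] = n(n+1)/4 = 7*8/4 = 14.
        Tie groups: |d|=2 (t=2), |d|=7 (t=2); sum(t^3 - t) = 12.
        Var[W] = n(n+1)(2n+1)/24 - sum(t^3-t)/48 = 840/24 - 12/48 = 34.75.
        z = (W - E[W]) / sqrt(Var[W]) = (5.5 - 14) / 5.8949 = -1.4419.
        Two-sided p = 2*Phi(z) = 0.149325.
Step 6: alpha = 0.05. fail to reject H0.

W+ = 5.5, W- = 22.5, W = min = 5.5, p = 0.149325, fail to reject H0.


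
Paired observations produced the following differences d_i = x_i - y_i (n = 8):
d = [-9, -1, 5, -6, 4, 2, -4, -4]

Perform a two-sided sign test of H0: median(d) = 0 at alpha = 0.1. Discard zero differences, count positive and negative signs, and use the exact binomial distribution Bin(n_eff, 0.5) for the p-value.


Step 1: Discard zero differences. Original n = 8; n_eff = number of nonzero differences = 8.
Nonzero differences (with sign): -9, -1, +5, -6, +4, +2, -4, -4
Step 2: Count signs: positive = 3, negative = 5.
Step 3: Under H0: P(positive) = 0.5, so the number of positives S ~ Bin(8, 0.5).
Step 4: Two-sided exact p-value = sum of Bin(8,0.5) probabilities at or below the observed probability = 0.726562.
Step 5: alpha = 0.1. fail to reject H0.

n_eff = 8, pos = 3, neg = 5, p = 0.726562, fail to reject H0.


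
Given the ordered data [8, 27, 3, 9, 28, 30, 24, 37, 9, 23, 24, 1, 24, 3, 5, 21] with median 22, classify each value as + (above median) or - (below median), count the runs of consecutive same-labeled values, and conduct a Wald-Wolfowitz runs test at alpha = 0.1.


Step 1: Compute median = 22; label A = above, B = below.
Labels in order: BABBAAAABAABABBB  (n_A = 8, n_B = 8)
Step 2: Count runs R = 9.
Step 3: Under H0 (random ordering), E[R] = 2*n_A*n_B/(n_A+n_B) + 1 = 2*8*8/16 + 1 = 9.0000.
        Var[R] = 2*n_A*n_B*(2*n_A*n_B - n_A - n_B) / ((n_A+n_B)^2 * (n_A+n_B-1)) = 14336/3840 = 3.7333.
        SD[R] = 1.9322.
Step 4: R = E[R], so z = 0 with no continuity correction.
Step 5: Two-sided p-value via normal approximation = 2*(1 - Phi(|z|)) = 1.000000.
Step 6: alpha = 0.1. fail to reject H0.

R = 9, z = 0.0000, p = 1.000000, fail to reject H0.


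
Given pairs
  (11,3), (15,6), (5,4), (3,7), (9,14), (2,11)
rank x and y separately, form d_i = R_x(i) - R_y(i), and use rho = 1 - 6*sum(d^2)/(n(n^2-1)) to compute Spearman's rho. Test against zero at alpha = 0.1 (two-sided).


Step 1: Rank x and y separately (midranks; no ties here).
rank(x): 11->5, 15->6, 5->3, 3->2, 9->4, 2->1
rank(y): 3->1, 6->3, 4->2, 7->4, 14->6, 11->5
Step 2: d_i = R_x(i) - R_y(i); compute d_i^2.
  (5-1)^2=16, (6-3)^2=9, (3-2)^2=1, (2-4)^2=4, (4-6)^2=4, (1-5)^2=16
sum(d^2) = 50.
Step 3: rho = 1 - 6*50 / (6*(6^2 - 1)) = 1 - 300/210 = -0.428571.
Step 4: Under H0, t = rho * sqrt((n-2)/(1-rho^2)) = -0.9487 ~ t(4).
Step 5: Two-sided p-value from the t-distribution with 4 df = 0.396501.
Step 6: alpha = 0.1. fail to reject H0.

rho = -0.4286, p = 0.396501, fail to reject H0 at alpha = 0.1.


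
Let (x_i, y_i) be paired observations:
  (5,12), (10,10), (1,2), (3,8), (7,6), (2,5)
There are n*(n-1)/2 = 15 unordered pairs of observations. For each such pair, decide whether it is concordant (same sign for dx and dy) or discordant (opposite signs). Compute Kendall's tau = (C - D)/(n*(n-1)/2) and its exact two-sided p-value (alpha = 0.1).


Step 1: Enumerate the 15 unordered pairs (i,j) with i<j and classify each by sign(x_j-x_i) * sign(y_j-y_i).
  (1,2):dx=+5,dy=-2->D; (1,3):dx=-4,dy=-10->C; (1,4):dx=-2,dy=-4->C; (1,5):dx=+2,dy=-6->D
  (1,6):dx=-3,dy=-7->C; (2,3):dx=-9,dy=-8->C; (2,4):dx=-7,dy=-2->C; (2,5):dx=-3,dy=-4->C
  (2,6):dx=-8,dy=-5->C; (3,4):dx=+2,dy=+6->C; (3,5):dx=+6,dy=+4->C; (3,6):dx=+1,dy=+3->C
  (4,5):dx=+4,dy=-2->D; (4,6):dx=-1,dy=-3->C; (5,6):dx=-5,dy=-1->C
Step 2: C = 12, D = 3, total pairs = 15.
Step 3: tau = (C - D)/(n(n-1)/2) = (12 - 3)/15 = 0.600000.
Step 4: Exact two-sided p-value (enumerate n! = 720 permutations of y under H0): p = 0.136111.
Step 5: alpha = 0.1. fail to reject H0.

tau_b = 0.6000 (C=12, D=3), p = 0.136111, fail to reject H0.


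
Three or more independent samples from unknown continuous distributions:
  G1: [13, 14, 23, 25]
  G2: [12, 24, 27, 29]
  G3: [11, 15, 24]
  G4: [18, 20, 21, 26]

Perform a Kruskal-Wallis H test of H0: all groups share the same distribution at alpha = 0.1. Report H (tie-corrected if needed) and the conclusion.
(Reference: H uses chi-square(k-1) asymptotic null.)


Step 1: Combine all N = 15 observations and assign midranks.
sorted (value, group, rank): (11,G3,1), (12,G2,2), (13,G1,3), (14,G1,4), (15,G3,5), (18,G4,6), (20,G4,7), (21,G4,8), (23,G1,9), (24,G2,10.5), (24,G3,10.5), (25,G1,12), (26,G4,13), (27,G2,14), (29,G2,15)
Step 2: Sum ranks within each group.
R_1 = 28 (n_1 = 4)
R_2 = 41.5 (n_2 = 4)
R_3 = 16.5 (n_3 = 3)
R_4 = 34 (n_4 = 4)
Step 3: H = 12/(N(N+1)) * sum(R_i^2/n_i) - 3(N+1)
     = 12/(15*16) * (28^2/4 + 41.5^2/4 + 16.5^2/3 + 34^2/4) - 3*16
     = 0.050000 * 1006.31 - 48
     = 2.315625.
Step 4: Ties present; correction factor C = 1 - 6/(15^3 - 15) = 0.998214. Corrected H = 2.315625 / 0.998214 = 2.319767.
Step 5: Under H0, H ~ chi^2(3); p-value = 0.508745.
Step 6: alpha = 0.1. fail to reject H0.

H = 2.3198, df = 3, p = 0.508745, fail to reject H0.


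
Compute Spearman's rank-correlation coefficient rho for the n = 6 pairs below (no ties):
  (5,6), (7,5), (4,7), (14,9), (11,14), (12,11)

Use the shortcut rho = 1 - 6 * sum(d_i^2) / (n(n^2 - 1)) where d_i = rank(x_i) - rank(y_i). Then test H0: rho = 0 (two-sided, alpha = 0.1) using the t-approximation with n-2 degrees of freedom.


Step 1: Rank x and y separately (midranks; no ties here).
rank(x): 5->2, 7->3, 4->1, 14->6, 11->4, 12->5
rank(y): 6->2, 5->1, 7->3, 9->4, 14->6, 11->5
Step 2: d_i = R_x(i) - R_y(i); compute d_i^2.
  (2-2)^2=0, (3-1)^2=4, (1-3)^2=4, (6-4)^2=4, (4-6)^2=4, (5-5)^2=0
sum(d^2) = 16.
Step 3: rho = 1 - 6*16 / (6*(6^2 - 1)) = 1 - 96/210 = 0.542857.
Step 4: Under H0, t = rho * sqrt((n-2)/(1-rho^2)) = 1.2928 ~ t(4).
Step 5: Two-sided p-value from the t-distribution with 4 df = 0.265703.
Step 6: alpha = 0.1. fail to reject H0.

rho = 0.5429, p = 0.265703, fail to reject H0 at alpha = 0.1.


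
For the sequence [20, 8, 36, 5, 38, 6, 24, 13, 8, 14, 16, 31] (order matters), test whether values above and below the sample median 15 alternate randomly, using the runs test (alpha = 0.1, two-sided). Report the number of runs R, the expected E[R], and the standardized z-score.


Step 1: Compute median = 15; label A = above, B = below.
Labels in order: ABABABABBBAA  (n_A = 6, n_B = 6)
Step 2: Count runs R = 9.
Step 3: Under H0 (random ordering), E[R] = 2*n_A*n_B/(n_A+n_B) + 1 = 2*6*6/12 + 1 = 7.0000.
        Var[R] = 2*n_A*n_B*(2*n_A*n_B - n_A - n_B) / ((n_A+n_B)^2 * (n_A+n_B-1)) = 4320/1584 = 2.7273.
        SD[R] = 1.6514.
Step 4: Continuity-corrected z = (R - 0.5 - E[R]) / SD[R] = (9 - 0.5 - 7.0000) / 1.6514 = 0.9083.
Step 5: Two-sided p-value via normal approximation = 2*(1 - Phi(|z|)) = 0.363722.
Step 6: alpha = 0.1. fail to reject H0.

R = 9, z = 0.9083, p = 0.363722, fail to reject H0.


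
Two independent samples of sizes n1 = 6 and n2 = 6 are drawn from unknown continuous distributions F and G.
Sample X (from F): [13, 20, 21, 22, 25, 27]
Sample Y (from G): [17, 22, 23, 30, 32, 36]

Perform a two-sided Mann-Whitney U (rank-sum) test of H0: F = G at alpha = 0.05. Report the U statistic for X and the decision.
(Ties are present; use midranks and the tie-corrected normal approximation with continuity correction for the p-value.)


Step 1: Combine and sort all 12 observations; assign midranks.
sorted (value, group): (13,X), (17,Y), (20,X), (21,X), (22,X), (22,Y), (23,Y), (25,X), (27,X), (30,Y), (32,Y), (36,Y)
ranks: 13->1, 17->2, 20->3, 21->4, 22->5.5, 22->5.5, 23->7, 25->8, 27->9, 30->10, 32->11, 36->12
Step 2: Rank sum for X: R1 = 1 + 3 + 4 + 5.5 + 8 + 9 = 30.5.
Step 3: U_X = R1 - n1(n1+1)/2 = 30.5 - 6*7/2 = 30.5 - 21 = 9.5.
       U_Y = n1*n2 - U_X = 36 - 9.5 = 26.5.
Step 4: Ties are present, so use the tie-corrected normal approximation (with continuity correction) for the p-value.
Step 5: p-value = 0.199397; compare to alpha = 0.05. fail to reject H0.

U_X = 9.5, p = 0.199397, fail to reject H0 at alpha = 0.05.


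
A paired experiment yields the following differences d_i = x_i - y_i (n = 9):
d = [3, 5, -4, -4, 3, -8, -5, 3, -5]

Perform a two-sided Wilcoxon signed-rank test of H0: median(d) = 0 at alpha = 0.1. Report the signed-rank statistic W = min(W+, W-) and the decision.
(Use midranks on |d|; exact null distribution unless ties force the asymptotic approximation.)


Step 1: Drop any zero differences (none here) and take |d_i|.
|d| = [3, 5, 4, 4, 3, 8, 5, 3, 5]
Step 2: Midrank |d_i| (ties get averaged ranks).
ranks: |3|->2, |5|->7, |4|->4.5, |4|->4.5, |3|->2, |8|->9, |5|->7, |3|->2, |5|->7
Step 3: Attach original signs; sum ranks with positive sign and with negative sign.
W+ = 2 + 7 + 2 + 2 = 13
W- = 4.5 + 4.5 + 9 + 7 + 7 = 32
(Check: W+ + W- = 45 should equal n(n+1)/2 = 45.)
Step 4: Test statistic W = min(W+, W-) = 13.
Step 5: Ties in |d|, so use the tie-corrected normal approximation.
        E[W] = n(n+1)/4 = 9*10/4 = 22.5.
        Tie groups: |d|=3 (t=3), |d|=4 (t=2), |d|=5 (t=3); sum(t^3 - t) = 54.
        Var[W] = n(n+1)(2n+1)/24 - sum(t^3-t)/48 = 1710/24 - 54/48 = 70.125.
        z = (W - E[W]) / sqrt(Var[W]) = (13 - 22.5) / 8.3741 = -1.1345.
        Two-sided p = 2*Phi(z) = 0.256604.
Step 6: alpha = 0.1. fail to reject H0.

W+ = 13, W- = 32, W = min = 13, p = 0.256604, fail to reject H0.


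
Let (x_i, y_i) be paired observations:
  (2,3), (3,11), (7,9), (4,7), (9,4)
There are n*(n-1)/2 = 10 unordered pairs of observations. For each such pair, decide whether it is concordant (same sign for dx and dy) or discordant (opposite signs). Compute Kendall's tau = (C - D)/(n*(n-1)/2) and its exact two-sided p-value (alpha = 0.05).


Step 1: Enumerate the 10 unordered pairs (i,j) with i<j and classify each by sign(x_j-x_i) * sign(y_j-y_i).
  (1,2):dx=+1,dy=+8->C; (1,3):dx=+5,dy=+6->C; (1,4):dx=+2,dy=+4->C; (1,5):dx=+7,dy=+1->C
  (2,3):dx=+4,dy=-2->D; (2,4):dx=+1,dy=-4->D; (2,5):dx=+6,dy=-7->D; (3,4):dx=-3,dy=-2->C
  (3,5):dx=+2,dy=-5->D; (4,5):dx=+5,dy=-3->D
Step 2: C = 5, D = 5, total pairs = 10.
Step 3: tau = (C - D)/(n(n-1)/2) = (5 - 5)/10 = 0.000000.
Step 4: Exact two-sided p-value (enumerate n! = 120 permutations of y under H0): p = 1.000000.
Step 5: alpha = 0.05. fail to reject H0.

tau_b = 0.0000 (C=5, D=5), p = 1.000000, fail to reject H0.


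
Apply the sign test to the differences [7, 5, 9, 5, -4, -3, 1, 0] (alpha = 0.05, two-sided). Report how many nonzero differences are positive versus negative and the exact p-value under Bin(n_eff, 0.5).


Step 1: Discard zero differences. Original n = 8; n_eff = number of nonzero differences = 7.
Nonzero differences (with sign): +7, +5, +9, +5, -4, -3, +1
Step 2: Count signs: positive = 5, negative = 2.
Step 3: Under H0: P(positive) = 0.5, so the number of positives S ~ Bin(7, 0.5).
Step 4: Two-sided exact p-value = sum of Bin(7,0.5) probabilities at or below the observed probability = 0.453125.
Step 5: alpha = 0.05. fail to reject H0.

n_eff = 7, pos = 5, neg = 2, p = 0.453125, fail to reject H0.


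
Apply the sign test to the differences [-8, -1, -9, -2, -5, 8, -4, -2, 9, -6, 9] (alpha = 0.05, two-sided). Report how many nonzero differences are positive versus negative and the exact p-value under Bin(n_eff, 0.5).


Step 1: Discard zero differences. Original n = 11; n_eff = number of nonzero differences = 11.
Nonzero differences (with sign): -8, -1, -9, -2, -5, +8, -4, -2, +9, -6, +9
Step 2: Count signs: positive = 3, negative = 8.
Step 3: Under H0: P(positive) = 0.5, so the number of positives S ~ Bin(11, 0.5).
Step 4: Two-sided exact p-value = sum of Bin(11,0.5) probabilities at or below the observed probability = 0.226562.
Step 5: alpha = 0.05. fail to reject H0.

n_eff = 11, pos = 3, neg = 8, p = 0.226562, fail to reject H0.


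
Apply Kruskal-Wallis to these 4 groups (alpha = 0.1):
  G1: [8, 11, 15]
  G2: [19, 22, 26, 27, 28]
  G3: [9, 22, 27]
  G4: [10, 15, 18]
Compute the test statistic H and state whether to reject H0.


Step 1: Combine all N = 14 observations and assign midranks.
sorted (value, group, rank): (8,G1,1), (9,G3,2), (10,G4,3), (11,G1,4), (15,G1,5.5), (15,G4,5.5), (18,G4,7), (19,G2,8), (22,G2,9.5), (22,G3,9.5), (26,G2,11), (27,G2,12.5), (27,G3,12.5), (28,G2,14)
Step 2: Sum ranks within each group.
R_1 = 10.5 (n_1 = 3)
R_2 = 55 (n_2 = 5)
R_3 = 24 (n_3 = 3)
R_4 = 15.5 (n_4 = 3)
Step 3: H = 12/(N(N+1)) * sum(R_i^2/n_i) - 3(N+1)
     = 12/(14*15) * (10.5^2/3 + 55^2/5 + 24^2/3 + 15.5^2/3) - 3*15
     = 0.057143 * 913.833 - 45
     = 7.219048.
Step 4: Ties present; correction factor C = 1 - 18/(14^3 - 14) = 0.993407. Corrected H = 7.219048 / 0.993407 = 7.266962.
Step 5: Under H0, H ~ chi^2(3); p-value = 0.063858.
Step 6: alpha = 0.1. reject H0.

H = 7.2670, df = 3, p = 0.063858, reject H0.


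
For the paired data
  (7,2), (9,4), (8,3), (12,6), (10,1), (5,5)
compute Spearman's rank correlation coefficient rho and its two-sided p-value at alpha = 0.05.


Step 1: Rank x and y separately (midranks; no ties here).
rank(x): 7->2, 9->4, 8->3, 12->6, 10->5, 5->1
rank(y): 2->2, 4->4, 3->3, 6->6, 1->1, 5->5
Step 2: d_i = R_x(i) - R_y(i); compute d_i^2.
  (2-2)^2=0, (4-4)^2=0, (3-3)^2=0, (6-6)^2=0, (5-1)^2=16, (1-5)^2=16
sum(d^2) = 32.
Step 3: rho = 1 - 6*32 / (6*(6^2 - 1)) = 1 - 192/210 = 0.085714.
Step 4: Under H0, t = rho * sqrt((n-2)/(1-rho^2)) = 0.1721 ~ t(4).
Step 5: Two-sided p-value from the t-distribution with 4 df = 0.871743.
Step 6: alpha = 0.05. fail to reject H0.

rho = 0.0857, p = 0.871743, fail to reject H0 at alpha = 0.05.


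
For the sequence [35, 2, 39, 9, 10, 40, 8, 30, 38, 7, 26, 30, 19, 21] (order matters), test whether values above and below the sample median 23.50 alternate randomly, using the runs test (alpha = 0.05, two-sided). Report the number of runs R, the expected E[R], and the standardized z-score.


Step 1: Compute median = 23.50; label A = above, B = below.
Labels in order: ABABBABAABAABB  (n_A = 7, n_B = 7)
Step 2: Count runs R = 10.
Step 3: Under H0 (random ordering), E[R] = 2*n_A*n_B/(n_A+n_B) + 1 = 2*7*7/14 + 1 = 8.0000.
        Var[R] = 2*n_A*n_B*(2*n_A*n_B - n_A - n_B) / ((n_A+n_B)^2 * (n_A+n_B-1)) = 8232/2548 = 3.2308.
        SD[R] = 1.7974.
Step 4: Continuity-corrected z = (R - 0.5 - E[R]) / SD[R] = (10 - 0.5 - 8.0000) / 1.7974 = 0.8345.
Step 5: Two-sided p-value via normal approximation = 2*(1 - Phi(|z|)) = 0.403986.
Step 6: alpha = 0.05. fail to reject H0.

R = 10, z = 0.8345, p = 0.403986, fail to reject H0.


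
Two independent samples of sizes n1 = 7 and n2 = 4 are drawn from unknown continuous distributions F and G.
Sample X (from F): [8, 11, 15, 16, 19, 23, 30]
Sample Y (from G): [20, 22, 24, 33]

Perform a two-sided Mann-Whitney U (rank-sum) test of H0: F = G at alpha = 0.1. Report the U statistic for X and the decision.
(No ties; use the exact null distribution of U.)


Step 1: Combine and sort all 11 observations; assign midranks.
sorted (value, group): (8,X), (11,X), (15,X), (16,X), (19,X), (20,Y), (22,Y), (23,X), (24,Y), (30,X), (33,Y)
ranks: 8->1, 11->2, 15->3, 16->4, 19->5, 20->6, 22->7, 23->8, 24->9, 30->10, 33->11
Step 2: Rank sum for X: R1 = 1 + 2 + 3 + 4 + 5 + 8 + 10 = 33.
Step 3: U_X = R1 - n1(n1+1)/2 = 33 - 7*8/2 = 33 - 28 = 5.
       U_Y = n1*n2 - U_X = 28 - 5 = 23.
Step 4: No ties, so the exact null distribution of U (based on enumerating the C(11,7) = 330 equally likely rank assignments) gives the two-sided p-value.
Step 5: p-value = 0.109091; compare to alpha = 0.1. fail to reject H0.

U_X = 5, p = 0.109091, fail to reject H0 at alpha = 0.1.


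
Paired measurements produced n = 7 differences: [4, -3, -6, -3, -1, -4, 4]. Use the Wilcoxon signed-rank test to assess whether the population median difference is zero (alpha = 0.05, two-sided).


Step 1: Drop any zero differences (none here) and take |d_i|.
|d| = [4, 3, 6, 3, 1, 4, 4]
Step 2: Midrank |d_i| (ties get averaged ranks).
ranks: |4|->5, |3|->2.5, |6|->7, |3|->2.5, |1|->1, |4|->5, |4|->5
Step 3: Attach original signs; sum ranks with positive sign and with negative sign.
W+ = 5 + 5 = 10
W- = 2.5 + 7 + 2.5 + 1 + 5 = 18
(Check: W+ + W- = 28 should equal n(n+1)/2 = 28.)
Step 4: Test statistic W = min(W+, W-) = 10.
Step 5: Ties in |d|, so use the tie-corrected normal approximation.
        E[W] = n(n+1)/4 = 7*8/4 = 14.
        Tie groups: |d|=3 (t=2), |d|=4 (t=3); sum(t^3 - t) = 30.
        Var[W] = n(n+1)(2n+1)/24 - sum(t^3-t)/48 = 840/24 - 30/48 = 34.375.
        z = (W - E[W]) / sqrt(Var[W]) = (10 - 14) / 5.8630 = -0.6822.
        Two-sided p = 2*Phi(z) = 0.495086.
Step 6: alpha = 0.05. fail to reject H0.

W+ = 10, W- = 18, W = min = 10, p = 0.495086, fail to reject H0.


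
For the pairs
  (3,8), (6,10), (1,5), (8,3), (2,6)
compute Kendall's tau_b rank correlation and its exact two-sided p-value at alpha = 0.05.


Step 1: Enumerate the 10 unordered pairs (i,j) with i<j and classify each by sign(x_j-x_i) * sign(y_j-y_i).
  (1,2):dx=+3,dy=+2->C; (1,3):dx=-2,dy=-3->C; (1,4):dx=+5,dy=-5->D; (1,5):dx=-1,dy=-2->C
  (2,3):dx=-5,dy=-5->C; (2,4):dx=+2,dy=-7->D; (2,5):dx=-4,dy=-4->C; (3,4):dx=+7,dy=-2->D
  (3,5):dx=+1,dy=+1->C; (4,5):dx=-6,dy=+3->D
Step 2: C = 6, D = 4, total pairs = 10.
Step 3: tau = (C - D)/(n(n-1)/2) = (6 - 4)/10 = 0.200000.
Step 4: Exact two-sided p-value (enumerate n! = 120 permutations of y under H0): p = 0.816667.
Step 5: alpha = 0.05. fail to reject H0.

tau_b = 0.2000 (C=6, D=4), p = 0.816667, fail to reject H0.


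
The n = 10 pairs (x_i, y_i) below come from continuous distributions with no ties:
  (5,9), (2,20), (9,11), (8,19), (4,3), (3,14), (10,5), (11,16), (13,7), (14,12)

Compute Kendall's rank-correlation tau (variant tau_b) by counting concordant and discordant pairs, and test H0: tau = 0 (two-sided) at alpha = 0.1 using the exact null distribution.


Step 1: Enumerate the 45 unordered pairs (i,j) with i<j and classify each by sign(x_j-x_i) * sign(y_j-y_i).
  (1,2):dx=-3,dy=+11->D; (1,3):dx=+4,dy=+2->C; (1,4):dx=+3,dy=+10->C; (1,5):dx=-1,dy=-6->C
  (1,6):dx=-2,dy=+5->D; (1,7):dx=+5,dy=-4->D; (1,8):dx=+6,dy=+7->C; (1,9):dx=+8,dy=-2->D
  (1,10):dx=+9,dy=+3->C; (2,3):dx=+7,dy=-9->D; (2,4):dx=+6,dy=-1->D; (2,5):dx=+2,dy=-17->D
  (2,6):dx=+1,dy=-6->D; (2,7):dx=+8,dy=-15->D; (2,8):dx=+9,dy=-4->D; (2,9):dx=+11,dy=-13->D
  (2,10):dx=+12,dy=-8->D; (3,4):dx=-1,dy=+8->D; (3,5):dx=-5,dy=-8->C; (3,6):dx=-6,dy=+3->D
  (3,7):dx=+1,dy=-6->D; (3,8):dx=+2,dy=+5->C; (3,9):dx=+4,dy=-4->D; (3,10):dx=+5,dy=+1->C
  (4,5):dx=-4,dy=-16->C; (4,6):dx=-5,dy=-5->C; (4,7):dx=+2,dy=-14->D; (4,8):dx=+3,dy=-3->D
  (4,9):dx=+5,dy=-12->D; (4,10):dx=+6,dy=-7->D; (5,6):dx=-1,dy=+11->D; (5,7):dx=+6,dy=+2->C
  (5,8):dx=+7,dy=+13->C; (5,9):dx=+9,dy=+4->C; (5,10):dx=+10,dy=+9->C; (6,7):dx=+7,dy=-9->D
  (6,8):dx=+8,dy=+2->C; (6,9):dx=+10,dy=-7->D; (6,10):dx=+11,dy=-2->D; (7,8):dx=+1,dy=+11->C
  (7,9):dx=+3,dy=+2->C; (7,10):dx=+4,dy=+7->C; (8,9):dx=+2,dy=-9->D; (8,10):dx=+3,dy=-4->D
  (9,10):dx=+1,dy=+5->C
Step 2: C = 19, D = 26, total pairs = 45.
Step 3: tau = (C - D)/(n(n-1)/2) = (19 - 26)/45 = -0.155556.
Step 4: Exact two-sided p-value (enumerate n! = 3628800 permutations of y under H0): p = 0.600654.
Step 5: alpha = 0.1. fail to reject H0.

tau_b = -0.1556 (C=19, D=26), p = 0.600654, fail to reject H0.


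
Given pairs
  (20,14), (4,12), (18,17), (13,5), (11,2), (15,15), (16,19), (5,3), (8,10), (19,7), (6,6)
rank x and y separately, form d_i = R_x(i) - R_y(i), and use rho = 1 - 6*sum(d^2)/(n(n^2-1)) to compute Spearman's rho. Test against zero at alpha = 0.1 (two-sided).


Step 1: Rank x and y separately (midranks; no ties here).
rank(x): 20->11, 4->1, 18->9, 13->6, 11->5, 15->7, 16->8, 5->2, 8->4, 19->10, 6->3
rank(y): 14->8, 12->7, 17->10, 5->3, 2->1, 15->9, 19->11, 3->2, 10->6, 7->5, 6->4
Step 2: d_i = R_x(i) - R_y(i); compute d_i^2.
  (11-8)^2=9, (1-7)^2=36, (9-10)^2=1, (6-3)^2=9, (5-1)^2=16, (7-9)^2=4, (8-11)^2=9, (2-2)^2=0, (4-6)^2=4, (10-5)^2=25, (3-4)^2=1
sum(d^2) = 114.
Step 3: rho = 1 - 6*114 / (11*(11^2 - 1)) = 1 - 684/1320 = 0.481818.
Step 4: Under H0, t = rho * sqrt((n-2)/(1-rho^2)) = 1.6496 ~ t(9).
Step 5: Two-sided p-value from the t-distribution with 9 df = 0.133434.
Step 6: alpha = 0.1. fail to reject H0.

rho = 0.4818, p = 0.133434, fail to reject H0 at alpha = 0.1.


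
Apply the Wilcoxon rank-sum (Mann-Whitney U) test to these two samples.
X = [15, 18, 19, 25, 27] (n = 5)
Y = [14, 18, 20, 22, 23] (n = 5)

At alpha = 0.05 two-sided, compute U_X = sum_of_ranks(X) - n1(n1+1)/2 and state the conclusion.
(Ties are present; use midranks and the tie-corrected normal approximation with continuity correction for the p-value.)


Step 1: Combine and sort all 10 observations; assign midranks.
sorted (value, group): (14,Y), (15,X), (18,X), (18,Y), (19,X), (20,Y), (22,Y), (23,Y), (25,X), (27,X)
ranks: 14->1, 15->2, 18->3.5, 18->3.5, 19->5, 20->6, 22->7, 23->8, 25->9, 27->10
Step 2: Rank sum for X: R1 = 2 + 3.5 + 5 + 9 + 10 = 29.5.
Step 3: U_X = R1 - n1(n1+1)/2 = 29.5 - 5*6/2 = 29.5 - 15 = 14.5.
       U_Y = n1*n2 - U_X = 25 - 14.5 = 10.5.
Step 4: Ties are present, so use the tie-corrected normal approximation (with continuity correction) for the p-value.
Step 5: p-value = 0.753298; compare to alpha = 0.05. fail to reject H0.

U_X = 14.5, p = 0.753298, fail to reject H0 at alpha = 0.05.


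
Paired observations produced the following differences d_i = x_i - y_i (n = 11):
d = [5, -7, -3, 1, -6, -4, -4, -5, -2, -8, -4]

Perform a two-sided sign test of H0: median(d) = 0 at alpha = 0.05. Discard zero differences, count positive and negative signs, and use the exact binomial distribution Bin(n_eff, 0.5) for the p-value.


Step 1: Discard zero differences. Original n = 11; n_eff = number of nonzero differences = 11.
Nonzero differences (with sign): +5, -7, -3, +1, -6, -4, -4, -5, -2, -8, -4
Step 2: Count signs: positive = 2, negative = 9.
Step 3: Under H0: P(positive) = 0.5, so the number of positives S ~ Bin(11, 0.5).
Step 4: Two-sided exact p-value = sum of Bin(11,0.5) probabilities at or below the observed probability = 0.065430.
Step 5: alpha = 0.05. fail to reject H0.

n_eff = 11, pos = 2, neg = 9, p = 0.065430, fail to reject H0.


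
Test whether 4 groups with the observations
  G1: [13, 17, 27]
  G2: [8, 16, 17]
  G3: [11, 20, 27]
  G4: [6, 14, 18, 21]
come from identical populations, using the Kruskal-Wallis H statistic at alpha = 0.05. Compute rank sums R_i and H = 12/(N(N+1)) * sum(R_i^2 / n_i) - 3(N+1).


Step 1: Combine all N = 13 observations and assign midranks.
sorted (value, group, rank): (6,G4,1), (8,G2,2), (11,G3,3), (13,G1,4), (14,G4,5), (16,G2,6), (17,G1,7.5), (17,G2,7.5), (18,G4,9), (20,G3,10), (21,G4,11), (27,G1,12.5), (27,G3,12.5)
Step 2: Sum ranks within each group.
R_1 = 24 (n_1 = 3)
R_2 = 15.5 (n_2 = 3)
R_3 = 25.5 (n_3 = 3)
R_4 = 26 (n_4 = 4)
Step 3: H = 12/(N(N+1)) * sum(R_i^2/n_i) - 3(N+1)
     = 12/(13*14) * (24^2/3 + 15.5^2/3 + 25.5^2/3 + 26^2/4) - 3*14
     = 0.065934 * 657.833 - 42
     = 1.373626.
Step 4: Ties present; correction factor C = 1 - 12/(13^3 - 13) = 0.994505. Corrected H = 1.373626 / 0.994505 = 1.381215.
Step 5: Under H0, H ~ chi^2(3); p-value = 0.709944.
Step 6: alpha = 0.05. fail to reject H0.

H = 1.3812, df = 3, p = 0.709944, fail to reject H0.


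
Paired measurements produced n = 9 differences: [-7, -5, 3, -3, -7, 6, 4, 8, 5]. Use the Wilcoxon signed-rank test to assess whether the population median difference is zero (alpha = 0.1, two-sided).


Step 1: Drop any zero differences (none here) and take |d_i|.
|d| = [7, 5, 3, 3, 7, 6, 4, 8, 5]
Step 2: Midrank |d_i| (ties get averaged ranks).
ranks: |7|->7.5, |5|->4.5, |3|->1.5, |3|->1.5, |7|->7.5, |6|->6, |4|->3, |8|->9, |5|->4.5
Step 3: Attach original signs; sum ranks with positive sign and with negative sign.
W+ = 1.5 + 6 + 3 + 9 + 4.5 = 24
W- = 7.5 + 4.5 + 1.5 + 7.5 = 21
(Check: W+ + W- = 45 should equal n(n+1)/2 = 45.)
Step 4: Test statistic W = min(W+, W-) = 21.
Step 5: Ties in |d|, so use the tie-corrected normal approximation.
        E[W] = n(n+1)/4 = 9*10/4 = 22.5.
        Tie groups: |d|=3 (t=2), |d|=5 (t=2), |d|=7 (t=2); sum(t^3 - t) = 18.
        Var[W] = n(n+1)(2n+1)/24 - sum(t^3-t)/48 = 1710/24 - 18/48 = 70.875.
        z = (W - E[W]) / sqrt(Var[W]) = (21 - 22.5) / 8.4187 = -0.1782.
        Two-sided p = 2*Phi(z) = 0.858586.
Step 6: alpha = 0.1. fail to reject H0.

W+ = 24, W- = 21, W = min = 21, p = 0.858586, fail to reject H0.
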